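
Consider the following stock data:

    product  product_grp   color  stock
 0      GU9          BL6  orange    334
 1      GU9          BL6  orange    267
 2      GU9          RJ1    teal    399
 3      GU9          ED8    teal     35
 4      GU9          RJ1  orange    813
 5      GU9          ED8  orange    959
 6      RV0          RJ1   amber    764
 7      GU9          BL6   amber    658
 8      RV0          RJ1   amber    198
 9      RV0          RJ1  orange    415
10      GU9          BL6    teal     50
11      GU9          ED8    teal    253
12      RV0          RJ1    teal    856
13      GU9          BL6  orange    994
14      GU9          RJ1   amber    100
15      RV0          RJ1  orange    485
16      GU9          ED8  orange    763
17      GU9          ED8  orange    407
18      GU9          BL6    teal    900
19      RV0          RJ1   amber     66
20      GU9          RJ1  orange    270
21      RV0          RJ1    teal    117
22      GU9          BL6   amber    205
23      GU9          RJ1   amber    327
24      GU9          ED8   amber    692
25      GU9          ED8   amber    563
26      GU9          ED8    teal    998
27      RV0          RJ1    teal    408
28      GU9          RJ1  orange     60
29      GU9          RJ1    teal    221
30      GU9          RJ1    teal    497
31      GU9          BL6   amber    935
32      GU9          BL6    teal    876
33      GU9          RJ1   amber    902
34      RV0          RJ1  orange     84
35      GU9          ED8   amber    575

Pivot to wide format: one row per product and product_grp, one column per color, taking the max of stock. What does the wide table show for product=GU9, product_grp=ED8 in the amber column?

692

Rows with product=GU9, product_grp=ED8 and color=amber: stock values are 692, 563, 575.
max(692, 563, 575) = 692.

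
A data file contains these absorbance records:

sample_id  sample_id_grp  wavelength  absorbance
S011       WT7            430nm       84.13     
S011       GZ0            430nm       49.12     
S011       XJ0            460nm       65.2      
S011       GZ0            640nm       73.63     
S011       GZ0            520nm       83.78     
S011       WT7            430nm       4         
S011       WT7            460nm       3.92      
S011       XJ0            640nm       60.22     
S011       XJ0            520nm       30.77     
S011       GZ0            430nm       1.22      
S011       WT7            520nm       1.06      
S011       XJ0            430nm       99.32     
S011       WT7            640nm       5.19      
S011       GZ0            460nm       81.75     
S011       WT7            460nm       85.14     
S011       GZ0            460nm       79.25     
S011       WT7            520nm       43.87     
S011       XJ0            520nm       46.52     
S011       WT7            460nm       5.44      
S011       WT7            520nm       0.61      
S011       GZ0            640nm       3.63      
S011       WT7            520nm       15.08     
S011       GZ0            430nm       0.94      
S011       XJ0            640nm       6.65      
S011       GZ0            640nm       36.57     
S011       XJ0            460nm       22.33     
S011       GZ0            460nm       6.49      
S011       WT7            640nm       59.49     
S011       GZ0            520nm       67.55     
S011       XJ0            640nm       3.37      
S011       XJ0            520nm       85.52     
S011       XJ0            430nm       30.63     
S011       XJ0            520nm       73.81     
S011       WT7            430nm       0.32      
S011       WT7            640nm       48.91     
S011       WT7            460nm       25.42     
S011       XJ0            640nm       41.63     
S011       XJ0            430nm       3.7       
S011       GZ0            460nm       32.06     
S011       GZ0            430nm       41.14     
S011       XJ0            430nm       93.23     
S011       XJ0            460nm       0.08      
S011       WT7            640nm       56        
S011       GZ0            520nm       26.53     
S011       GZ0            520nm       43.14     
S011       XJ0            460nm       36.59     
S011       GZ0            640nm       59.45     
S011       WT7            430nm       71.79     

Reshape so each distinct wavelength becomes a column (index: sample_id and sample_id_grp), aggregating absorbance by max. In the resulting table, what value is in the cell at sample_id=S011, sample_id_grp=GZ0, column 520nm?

Rows with sample_id=S011, sample_id_grp=GZ0 and wavelength=520nm: absorbance values are 83.78, 67.55, 26.53, 43.14.
max(83.78, 67.55, 26.53, 43.14) = 83.78.

83.78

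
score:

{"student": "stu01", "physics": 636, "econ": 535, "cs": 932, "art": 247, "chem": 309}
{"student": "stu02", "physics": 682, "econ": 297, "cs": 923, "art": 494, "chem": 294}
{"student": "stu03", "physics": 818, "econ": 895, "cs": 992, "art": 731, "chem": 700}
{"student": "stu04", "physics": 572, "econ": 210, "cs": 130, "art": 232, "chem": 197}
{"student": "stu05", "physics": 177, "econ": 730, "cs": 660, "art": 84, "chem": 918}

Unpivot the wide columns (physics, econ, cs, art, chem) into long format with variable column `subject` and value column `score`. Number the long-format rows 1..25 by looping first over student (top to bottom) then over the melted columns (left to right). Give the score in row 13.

25 rows total (5 × 5). Row 13: index ⌊(13-1)/5⌋ = 2 into student → stu03; (13-1) mod 5 = 2 into the melted columns → cs.
So row 13 is (stu03, cs, 992); score = 992.

992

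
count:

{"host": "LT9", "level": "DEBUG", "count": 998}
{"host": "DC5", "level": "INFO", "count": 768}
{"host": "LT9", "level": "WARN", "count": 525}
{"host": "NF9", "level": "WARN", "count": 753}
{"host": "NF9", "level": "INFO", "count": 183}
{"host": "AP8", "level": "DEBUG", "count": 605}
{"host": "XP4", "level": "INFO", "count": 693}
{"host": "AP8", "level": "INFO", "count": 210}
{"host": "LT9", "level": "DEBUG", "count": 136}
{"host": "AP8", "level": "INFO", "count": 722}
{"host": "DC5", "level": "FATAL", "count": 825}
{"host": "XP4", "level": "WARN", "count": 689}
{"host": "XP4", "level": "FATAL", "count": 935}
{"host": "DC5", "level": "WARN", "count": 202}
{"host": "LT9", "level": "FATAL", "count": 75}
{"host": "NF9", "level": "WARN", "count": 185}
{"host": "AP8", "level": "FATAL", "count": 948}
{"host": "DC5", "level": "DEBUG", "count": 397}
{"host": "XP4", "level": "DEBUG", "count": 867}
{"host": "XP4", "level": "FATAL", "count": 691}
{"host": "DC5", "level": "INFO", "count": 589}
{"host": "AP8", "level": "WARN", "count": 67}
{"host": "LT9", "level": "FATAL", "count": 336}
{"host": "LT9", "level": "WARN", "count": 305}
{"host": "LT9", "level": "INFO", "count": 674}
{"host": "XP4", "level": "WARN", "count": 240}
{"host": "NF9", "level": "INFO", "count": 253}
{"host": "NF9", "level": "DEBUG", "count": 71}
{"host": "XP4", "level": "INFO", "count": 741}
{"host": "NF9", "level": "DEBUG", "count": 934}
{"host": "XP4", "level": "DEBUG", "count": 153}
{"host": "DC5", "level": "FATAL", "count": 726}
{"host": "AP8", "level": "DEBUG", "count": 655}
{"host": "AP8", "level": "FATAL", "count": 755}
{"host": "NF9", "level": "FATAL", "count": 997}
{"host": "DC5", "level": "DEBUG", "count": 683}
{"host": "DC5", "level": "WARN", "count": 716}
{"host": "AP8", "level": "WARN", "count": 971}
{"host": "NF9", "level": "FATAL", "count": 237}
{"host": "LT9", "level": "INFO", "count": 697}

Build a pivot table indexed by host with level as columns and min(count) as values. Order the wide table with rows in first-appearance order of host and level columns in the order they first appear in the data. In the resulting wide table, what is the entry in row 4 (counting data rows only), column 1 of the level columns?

With rows in first-appearance order of host, row 4 is host=AP8. level columns in first-appearance order: DEBUG, INFO, WARN, FATAL; column 1 is DEBUG.
Long rows with host=AP8, level=DEBUG: min(605, 655) = 605.

605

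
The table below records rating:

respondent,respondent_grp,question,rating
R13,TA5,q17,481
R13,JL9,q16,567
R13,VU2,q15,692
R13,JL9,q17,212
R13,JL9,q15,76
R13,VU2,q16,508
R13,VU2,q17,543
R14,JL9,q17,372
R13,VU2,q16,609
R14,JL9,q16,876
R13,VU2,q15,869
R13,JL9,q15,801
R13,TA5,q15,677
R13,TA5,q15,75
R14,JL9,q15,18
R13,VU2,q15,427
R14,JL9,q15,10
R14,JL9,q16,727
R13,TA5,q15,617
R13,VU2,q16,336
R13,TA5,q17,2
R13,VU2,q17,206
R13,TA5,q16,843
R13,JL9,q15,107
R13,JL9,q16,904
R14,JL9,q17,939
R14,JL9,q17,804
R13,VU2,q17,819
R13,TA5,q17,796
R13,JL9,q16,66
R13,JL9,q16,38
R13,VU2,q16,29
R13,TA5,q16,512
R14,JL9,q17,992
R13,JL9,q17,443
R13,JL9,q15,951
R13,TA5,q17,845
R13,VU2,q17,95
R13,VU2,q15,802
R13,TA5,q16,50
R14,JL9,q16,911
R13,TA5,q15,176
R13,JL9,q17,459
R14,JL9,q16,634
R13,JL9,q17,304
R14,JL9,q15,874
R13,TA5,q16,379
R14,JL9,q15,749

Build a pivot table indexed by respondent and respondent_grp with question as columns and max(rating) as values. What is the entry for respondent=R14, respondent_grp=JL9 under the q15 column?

874

Rows with respondent=R14, respondent_grp=JL9 and question=q15: rating values are 18, 10, 874, 749.
max(18, 10, 874, 749) = 874.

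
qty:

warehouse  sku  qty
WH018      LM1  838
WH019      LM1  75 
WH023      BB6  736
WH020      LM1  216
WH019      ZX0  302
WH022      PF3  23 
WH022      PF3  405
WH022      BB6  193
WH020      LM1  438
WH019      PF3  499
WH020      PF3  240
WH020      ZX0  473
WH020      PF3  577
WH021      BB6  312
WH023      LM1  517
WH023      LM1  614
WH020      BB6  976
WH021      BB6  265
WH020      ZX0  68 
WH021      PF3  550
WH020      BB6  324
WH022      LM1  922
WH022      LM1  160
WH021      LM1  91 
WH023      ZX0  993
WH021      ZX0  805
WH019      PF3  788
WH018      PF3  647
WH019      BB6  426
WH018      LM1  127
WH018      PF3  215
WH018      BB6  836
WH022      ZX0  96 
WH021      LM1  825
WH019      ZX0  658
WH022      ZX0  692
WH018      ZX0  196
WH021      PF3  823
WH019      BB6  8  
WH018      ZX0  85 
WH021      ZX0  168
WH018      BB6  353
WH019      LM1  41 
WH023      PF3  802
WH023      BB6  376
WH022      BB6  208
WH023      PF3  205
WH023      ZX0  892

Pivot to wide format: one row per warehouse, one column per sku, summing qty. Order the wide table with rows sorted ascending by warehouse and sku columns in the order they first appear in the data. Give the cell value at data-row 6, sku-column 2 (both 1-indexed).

1112

With rows sorted ascending by warehouse, row 6 is warehouse=WH023. sku columns in first-appearance order: LM1, BB6, ZX0, PF3; column 2 is BB6.
Long rows with warehouse=WH023, sku=BB6: 736 + 376 = 1112.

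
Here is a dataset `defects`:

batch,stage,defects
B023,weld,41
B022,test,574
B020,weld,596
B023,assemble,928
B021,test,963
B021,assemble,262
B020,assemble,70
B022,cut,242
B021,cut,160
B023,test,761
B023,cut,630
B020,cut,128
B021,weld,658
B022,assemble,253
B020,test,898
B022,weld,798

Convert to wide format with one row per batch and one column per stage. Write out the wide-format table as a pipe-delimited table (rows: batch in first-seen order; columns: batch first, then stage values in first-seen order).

| batch | weld | test | assemble | cut |
| B023 | 41 | 761 | 928 | 630 |
| B022 | 798 | 574 | 253 | 242 |
| B020 | 596 | 898 | 70 | 128 |
| B021 | 658 | 963 | 262 | 160 |

Columns: batch plus the 4 distinct stage values (weld, test, assemble, cut).
For example, row B023 column weld takes defects=41 from the long row (B023, weld).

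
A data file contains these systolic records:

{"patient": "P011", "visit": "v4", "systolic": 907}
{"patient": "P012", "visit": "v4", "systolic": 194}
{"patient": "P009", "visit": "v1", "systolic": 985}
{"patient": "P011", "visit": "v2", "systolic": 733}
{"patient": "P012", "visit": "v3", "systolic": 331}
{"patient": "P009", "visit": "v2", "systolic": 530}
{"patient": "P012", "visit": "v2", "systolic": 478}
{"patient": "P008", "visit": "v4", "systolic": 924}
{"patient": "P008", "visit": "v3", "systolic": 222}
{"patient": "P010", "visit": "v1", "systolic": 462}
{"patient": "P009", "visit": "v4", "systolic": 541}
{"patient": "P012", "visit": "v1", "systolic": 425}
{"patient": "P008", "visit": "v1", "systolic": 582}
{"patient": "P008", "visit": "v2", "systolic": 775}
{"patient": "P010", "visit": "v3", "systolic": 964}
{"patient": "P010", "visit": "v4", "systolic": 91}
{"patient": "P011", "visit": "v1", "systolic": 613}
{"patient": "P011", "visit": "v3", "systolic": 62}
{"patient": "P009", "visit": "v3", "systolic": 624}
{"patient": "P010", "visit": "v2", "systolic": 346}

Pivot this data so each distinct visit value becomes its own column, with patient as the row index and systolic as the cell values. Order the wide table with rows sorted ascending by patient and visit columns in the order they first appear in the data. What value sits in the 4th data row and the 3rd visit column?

733

With rows sorted ascending by patient, row 4 is patient=P011. visit columns in first-appearance order: v4, v1, v2, v3; column 3 is v2.
Long rows with patient=P011, visit=v2: systolic = 733.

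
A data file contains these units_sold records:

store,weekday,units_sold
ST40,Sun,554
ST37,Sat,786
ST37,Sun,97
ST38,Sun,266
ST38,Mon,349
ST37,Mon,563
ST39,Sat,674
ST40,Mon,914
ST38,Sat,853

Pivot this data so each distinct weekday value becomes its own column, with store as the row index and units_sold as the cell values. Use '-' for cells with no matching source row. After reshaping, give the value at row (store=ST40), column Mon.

914

The long row with store=ST40, weekday=Mon has units_sold=914.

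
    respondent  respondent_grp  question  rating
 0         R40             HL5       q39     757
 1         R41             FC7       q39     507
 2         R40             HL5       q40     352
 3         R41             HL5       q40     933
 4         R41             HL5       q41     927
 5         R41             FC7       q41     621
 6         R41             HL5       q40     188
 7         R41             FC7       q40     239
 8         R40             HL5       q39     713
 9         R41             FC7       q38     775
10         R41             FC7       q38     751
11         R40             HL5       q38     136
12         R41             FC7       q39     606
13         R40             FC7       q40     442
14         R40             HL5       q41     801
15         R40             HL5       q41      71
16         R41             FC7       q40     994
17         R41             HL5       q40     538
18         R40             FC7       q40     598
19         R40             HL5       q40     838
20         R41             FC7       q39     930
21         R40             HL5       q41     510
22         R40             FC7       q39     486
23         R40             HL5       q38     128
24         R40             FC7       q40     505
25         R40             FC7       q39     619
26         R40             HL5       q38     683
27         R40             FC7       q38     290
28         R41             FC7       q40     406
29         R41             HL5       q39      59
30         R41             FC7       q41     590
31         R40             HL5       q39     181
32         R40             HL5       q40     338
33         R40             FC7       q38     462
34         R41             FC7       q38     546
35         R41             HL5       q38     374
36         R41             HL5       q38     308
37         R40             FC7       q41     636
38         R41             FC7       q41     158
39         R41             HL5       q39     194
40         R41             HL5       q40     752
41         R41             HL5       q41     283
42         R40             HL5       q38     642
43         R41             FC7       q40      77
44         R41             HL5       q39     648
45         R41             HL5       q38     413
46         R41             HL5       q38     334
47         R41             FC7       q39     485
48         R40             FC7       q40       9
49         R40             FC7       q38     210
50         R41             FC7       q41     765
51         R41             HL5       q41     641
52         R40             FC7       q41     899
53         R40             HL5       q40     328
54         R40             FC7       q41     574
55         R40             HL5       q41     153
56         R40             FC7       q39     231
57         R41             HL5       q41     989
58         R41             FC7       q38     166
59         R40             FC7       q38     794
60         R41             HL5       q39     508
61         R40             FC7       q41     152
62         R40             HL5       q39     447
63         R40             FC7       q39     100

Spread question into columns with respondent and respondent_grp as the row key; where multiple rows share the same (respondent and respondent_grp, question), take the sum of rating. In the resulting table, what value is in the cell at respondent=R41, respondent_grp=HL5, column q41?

2840

Rows with respondent=R41, respondent_grp=HL5 and question=q41: rating values are 927, 283, 641, 989.
927 + 283 + 641 + 989 = 2840.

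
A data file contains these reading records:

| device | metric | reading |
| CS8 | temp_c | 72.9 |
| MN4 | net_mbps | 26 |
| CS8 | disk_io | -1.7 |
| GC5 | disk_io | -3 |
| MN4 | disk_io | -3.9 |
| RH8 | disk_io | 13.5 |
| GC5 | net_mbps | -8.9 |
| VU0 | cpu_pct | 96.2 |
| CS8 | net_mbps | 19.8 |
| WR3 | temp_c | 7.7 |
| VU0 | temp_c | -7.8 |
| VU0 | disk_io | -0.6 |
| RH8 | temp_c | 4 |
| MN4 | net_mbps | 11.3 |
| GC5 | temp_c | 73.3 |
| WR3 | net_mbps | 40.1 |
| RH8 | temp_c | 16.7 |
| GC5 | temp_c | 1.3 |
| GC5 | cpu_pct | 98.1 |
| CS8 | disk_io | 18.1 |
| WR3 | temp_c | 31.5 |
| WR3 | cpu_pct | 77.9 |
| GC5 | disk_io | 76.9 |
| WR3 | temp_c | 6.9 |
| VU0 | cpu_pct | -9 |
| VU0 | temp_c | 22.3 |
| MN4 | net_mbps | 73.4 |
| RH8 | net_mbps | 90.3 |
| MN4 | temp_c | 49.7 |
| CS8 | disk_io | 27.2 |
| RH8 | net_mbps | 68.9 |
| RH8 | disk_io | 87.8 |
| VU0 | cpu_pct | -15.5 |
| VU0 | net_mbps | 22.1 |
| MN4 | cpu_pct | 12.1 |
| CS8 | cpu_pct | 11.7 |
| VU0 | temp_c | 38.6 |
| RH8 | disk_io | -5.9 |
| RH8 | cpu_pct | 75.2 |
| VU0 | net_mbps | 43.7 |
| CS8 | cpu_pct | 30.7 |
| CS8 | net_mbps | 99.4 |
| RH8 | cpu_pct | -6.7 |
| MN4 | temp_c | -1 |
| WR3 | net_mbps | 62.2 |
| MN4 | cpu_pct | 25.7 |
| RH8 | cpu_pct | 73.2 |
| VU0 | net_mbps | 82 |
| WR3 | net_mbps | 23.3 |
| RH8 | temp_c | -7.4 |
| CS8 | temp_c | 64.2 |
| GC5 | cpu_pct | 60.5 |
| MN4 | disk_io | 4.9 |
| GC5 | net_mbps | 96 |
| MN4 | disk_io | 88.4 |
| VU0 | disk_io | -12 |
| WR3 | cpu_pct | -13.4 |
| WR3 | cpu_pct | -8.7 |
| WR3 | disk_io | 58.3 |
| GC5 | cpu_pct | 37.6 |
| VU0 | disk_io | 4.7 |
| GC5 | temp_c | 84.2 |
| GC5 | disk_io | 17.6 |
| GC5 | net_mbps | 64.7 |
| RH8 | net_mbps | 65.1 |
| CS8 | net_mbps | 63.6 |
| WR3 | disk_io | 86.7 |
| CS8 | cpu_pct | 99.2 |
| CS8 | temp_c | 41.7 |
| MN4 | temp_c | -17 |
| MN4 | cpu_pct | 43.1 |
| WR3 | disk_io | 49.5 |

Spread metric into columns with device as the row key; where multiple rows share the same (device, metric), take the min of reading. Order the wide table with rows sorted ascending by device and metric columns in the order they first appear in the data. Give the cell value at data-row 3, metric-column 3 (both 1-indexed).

-3.9

With rows sorted ascending by device, row 3 is device=MN4. metric columns in first-appearance order: temp_c, net_mbps, disk_io, cpu_pct; column 3 is disk_io.
Long rows with device=MN4, metric=disk_io: min(-3.9, 4.9, 88.4) = -3.9.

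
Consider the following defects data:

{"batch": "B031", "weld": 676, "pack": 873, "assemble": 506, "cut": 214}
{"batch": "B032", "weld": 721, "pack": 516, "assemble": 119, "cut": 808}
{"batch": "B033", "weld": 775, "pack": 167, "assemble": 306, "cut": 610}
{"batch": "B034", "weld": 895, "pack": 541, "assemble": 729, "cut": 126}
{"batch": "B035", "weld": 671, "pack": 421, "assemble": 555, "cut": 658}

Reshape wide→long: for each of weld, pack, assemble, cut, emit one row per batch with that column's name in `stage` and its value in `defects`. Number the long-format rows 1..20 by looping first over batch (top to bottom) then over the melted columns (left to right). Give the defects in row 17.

671

20 rows total (5 × 4). Row 17: index ⌊(17-1)/4⌋ = 4 into batch → B035; (17-1) mod 4 = 0 into the melted columns → weld.
So row 17 is (B035, weld, 671); defects = 671.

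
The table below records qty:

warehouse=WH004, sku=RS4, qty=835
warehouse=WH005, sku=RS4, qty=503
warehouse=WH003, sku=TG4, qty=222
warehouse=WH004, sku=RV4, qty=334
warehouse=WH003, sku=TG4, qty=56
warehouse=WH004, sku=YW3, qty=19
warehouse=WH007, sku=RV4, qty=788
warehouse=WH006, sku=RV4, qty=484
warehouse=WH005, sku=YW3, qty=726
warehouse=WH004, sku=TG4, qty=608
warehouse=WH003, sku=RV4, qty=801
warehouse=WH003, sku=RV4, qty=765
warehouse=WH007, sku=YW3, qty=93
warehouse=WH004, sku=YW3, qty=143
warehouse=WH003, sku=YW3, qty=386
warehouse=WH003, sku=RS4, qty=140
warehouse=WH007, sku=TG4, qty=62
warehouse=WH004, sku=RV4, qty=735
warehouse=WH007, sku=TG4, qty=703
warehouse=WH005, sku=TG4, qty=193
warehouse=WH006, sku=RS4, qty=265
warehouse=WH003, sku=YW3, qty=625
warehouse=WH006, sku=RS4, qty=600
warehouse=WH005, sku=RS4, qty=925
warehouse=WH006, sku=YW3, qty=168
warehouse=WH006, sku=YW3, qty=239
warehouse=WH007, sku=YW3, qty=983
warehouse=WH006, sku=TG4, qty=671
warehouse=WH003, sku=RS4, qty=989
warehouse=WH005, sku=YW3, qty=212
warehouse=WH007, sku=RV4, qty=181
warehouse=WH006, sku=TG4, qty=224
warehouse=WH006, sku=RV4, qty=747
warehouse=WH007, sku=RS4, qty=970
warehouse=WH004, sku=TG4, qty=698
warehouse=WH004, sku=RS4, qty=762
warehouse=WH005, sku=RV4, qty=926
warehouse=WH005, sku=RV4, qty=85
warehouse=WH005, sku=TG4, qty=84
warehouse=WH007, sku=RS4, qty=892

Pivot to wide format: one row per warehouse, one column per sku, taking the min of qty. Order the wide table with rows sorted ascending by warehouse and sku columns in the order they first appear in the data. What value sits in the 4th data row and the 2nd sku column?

224

With rows sorted ascending by warehouse, row 4 is warehouse=WH006. sku columns in first-appearance order: RS4, TG4, RV4, YW3; column 2 is TG4.
Long rows with warehouse=WH006, sku=TG4: min(671, 224) = 224.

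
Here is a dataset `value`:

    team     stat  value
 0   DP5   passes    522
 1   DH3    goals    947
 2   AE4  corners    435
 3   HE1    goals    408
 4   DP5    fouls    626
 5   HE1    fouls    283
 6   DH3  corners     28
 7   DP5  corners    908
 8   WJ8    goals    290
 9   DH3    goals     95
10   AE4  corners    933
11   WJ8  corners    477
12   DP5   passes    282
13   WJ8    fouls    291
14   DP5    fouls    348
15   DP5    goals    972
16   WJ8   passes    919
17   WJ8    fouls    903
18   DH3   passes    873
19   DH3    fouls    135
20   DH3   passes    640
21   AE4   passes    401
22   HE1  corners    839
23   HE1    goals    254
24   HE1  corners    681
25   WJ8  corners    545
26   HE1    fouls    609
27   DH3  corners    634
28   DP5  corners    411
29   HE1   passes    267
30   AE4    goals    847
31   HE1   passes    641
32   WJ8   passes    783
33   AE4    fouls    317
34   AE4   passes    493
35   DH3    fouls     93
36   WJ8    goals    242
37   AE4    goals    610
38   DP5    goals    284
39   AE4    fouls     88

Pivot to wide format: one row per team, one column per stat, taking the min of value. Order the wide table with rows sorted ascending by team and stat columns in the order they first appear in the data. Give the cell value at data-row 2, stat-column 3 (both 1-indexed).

28

With rows sorted ascending by team, row 2 is team=DH3. stat columns in first-appearance order: passes, goals, corners, fouls; column 3 is corners.
Long rows with team=DH3, stat=corners: min(28, 634) = 28.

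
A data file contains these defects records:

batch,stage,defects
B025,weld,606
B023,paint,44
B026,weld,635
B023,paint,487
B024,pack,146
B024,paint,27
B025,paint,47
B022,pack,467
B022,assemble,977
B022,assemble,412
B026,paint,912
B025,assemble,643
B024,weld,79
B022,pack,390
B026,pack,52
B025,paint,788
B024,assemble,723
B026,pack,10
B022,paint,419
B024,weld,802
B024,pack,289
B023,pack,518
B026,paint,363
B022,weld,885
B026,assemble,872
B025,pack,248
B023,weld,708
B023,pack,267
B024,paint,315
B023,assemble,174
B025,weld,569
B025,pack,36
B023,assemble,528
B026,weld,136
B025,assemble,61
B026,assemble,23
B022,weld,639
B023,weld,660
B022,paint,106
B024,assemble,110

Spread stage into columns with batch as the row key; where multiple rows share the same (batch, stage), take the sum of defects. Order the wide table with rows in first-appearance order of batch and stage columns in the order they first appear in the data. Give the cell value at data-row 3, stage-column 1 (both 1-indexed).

771

With rows in first-appearance order of batch, row 3 is batch=B026. stage columns in first-appearance order: weld, paint, pack, assemble; column 1 is weld.
Long rows with batch=B026, stage=weld: 635 + 136 = 771.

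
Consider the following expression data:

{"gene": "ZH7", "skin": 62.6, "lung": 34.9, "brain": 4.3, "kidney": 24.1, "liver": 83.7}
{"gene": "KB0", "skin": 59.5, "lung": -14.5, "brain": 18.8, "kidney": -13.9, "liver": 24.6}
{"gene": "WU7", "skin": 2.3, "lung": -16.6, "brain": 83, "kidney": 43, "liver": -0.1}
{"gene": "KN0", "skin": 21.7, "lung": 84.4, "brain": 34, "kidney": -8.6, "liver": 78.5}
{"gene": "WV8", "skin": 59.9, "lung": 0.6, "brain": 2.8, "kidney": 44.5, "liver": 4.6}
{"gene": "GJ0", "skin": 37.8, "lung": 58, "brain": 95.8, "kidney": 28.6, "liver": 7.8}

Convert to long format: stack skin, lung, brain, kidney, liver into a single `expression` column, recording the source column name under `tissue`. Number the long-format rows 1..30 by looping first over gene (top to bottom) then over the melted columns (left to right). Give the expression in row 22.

30 rows total (6 × 5). Row 22: index ⌊(22-1)/5⌋ = 4 into gene → WV8; (22-1) mod 5 = 1 into the melted columns → lung.
So row 22 is (WV8, lung, 0.6); expression = 0.6.

0.6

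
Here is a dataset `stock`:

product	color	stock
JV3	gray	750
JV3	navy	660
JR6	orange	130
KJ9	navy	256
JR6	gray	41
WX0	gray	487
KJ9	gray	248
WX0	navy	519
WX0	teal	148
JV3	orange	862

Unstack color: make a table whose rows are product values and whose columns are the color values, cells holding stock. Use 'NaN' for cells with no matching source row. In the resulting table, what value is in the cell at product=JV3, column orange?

The long row with product=JV3, color=orange has stock=862.

862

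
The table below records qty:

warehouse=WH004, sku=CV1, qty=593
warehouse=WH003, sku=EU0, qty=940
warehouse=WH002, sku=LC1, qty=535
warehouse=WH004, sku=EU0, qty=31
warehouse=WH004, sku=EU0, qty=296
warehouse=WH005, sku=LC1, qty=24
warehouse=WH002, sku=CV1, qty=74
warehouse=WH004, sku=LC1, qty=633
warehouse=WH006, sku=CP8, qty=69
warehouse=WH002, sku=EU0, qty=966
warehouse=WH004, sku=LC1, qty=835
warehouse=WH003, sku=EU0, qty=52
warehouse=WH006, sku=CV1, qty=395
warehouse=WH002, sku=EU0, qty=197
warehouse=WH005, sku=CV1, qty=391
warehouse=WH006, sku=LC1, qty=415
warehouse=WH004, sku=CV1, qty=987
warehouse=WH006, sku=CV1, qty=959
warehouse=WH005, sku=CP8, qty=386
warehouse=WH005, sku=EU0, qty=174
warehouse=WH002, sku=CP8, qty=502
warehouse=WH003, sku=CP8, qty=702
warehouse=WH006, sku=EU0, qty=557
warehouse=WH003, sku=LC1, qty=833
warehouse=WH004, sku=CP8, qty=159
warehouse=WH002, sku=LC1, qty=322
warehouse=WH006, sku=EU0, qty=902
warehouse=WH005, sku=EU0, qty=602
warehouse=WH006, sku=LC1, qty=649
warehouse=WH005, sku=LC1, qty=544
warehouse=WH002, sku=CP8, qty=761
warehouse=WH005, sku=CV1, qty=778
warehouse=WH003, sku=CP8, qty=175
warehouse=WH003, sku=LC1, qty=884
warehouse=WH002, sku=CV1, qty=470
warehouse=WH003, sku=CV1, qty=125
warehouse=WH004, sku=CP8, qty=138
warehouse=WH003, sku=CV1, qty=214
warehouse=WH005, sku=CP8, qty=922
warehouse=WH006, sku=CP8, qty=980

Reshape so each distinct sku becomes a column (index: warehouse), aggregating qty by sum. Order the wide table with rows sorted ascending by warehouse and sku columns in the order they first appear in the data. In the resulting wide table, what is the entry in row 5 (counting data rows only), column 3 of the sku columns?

1064

With rows sorted ascending by warehouse, row 5 is warehouse=WH006. sku columns in first-appearance order: CV1, EU0, LC1, CP8; column 3 is LC1.
Long rows with warehouse=WH006, sku=LC1: 415 + 649 = 1064.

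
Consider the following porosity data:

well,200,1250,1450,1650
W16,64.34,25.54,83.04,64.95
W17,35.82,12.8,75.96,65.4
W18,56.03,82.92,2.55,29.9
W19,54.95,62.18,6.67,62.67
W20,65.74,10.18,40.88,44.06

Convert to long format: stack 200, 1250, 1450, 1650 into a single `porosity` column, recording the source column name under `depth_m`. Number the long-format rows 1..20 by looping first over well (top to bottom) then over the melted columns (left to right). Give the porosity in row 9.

56.03

20 rows total (5 × 4). Row 9: index ⌊(9-1)/4⌋ = 2 into well → W18; (9-1) mod 4 = 0 into the melted columns → 200.
So row 9 is (W18, 200, 56.03); porosity = 56.03.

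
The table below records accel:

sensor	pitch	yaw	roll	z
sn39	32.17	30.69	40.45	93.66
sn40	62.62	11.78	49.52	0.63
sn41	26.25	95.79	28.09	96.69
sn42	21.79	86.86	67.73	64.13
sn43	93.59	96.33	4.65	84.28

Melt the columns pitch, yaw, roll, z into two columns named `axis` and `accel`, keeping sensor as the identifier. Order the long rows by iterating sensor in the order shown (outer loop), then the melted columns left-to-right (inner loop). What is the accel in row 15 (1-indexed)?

67.73

20 rows total (5 × 4). Row 15: index ⌊(15-1)/4⌋ = 3 into sensor → sn42; (15-1) mod 4 = 2 into the melted columns → roll.
So row 15 is (sn42, roll, 67.73); accel = 67.73.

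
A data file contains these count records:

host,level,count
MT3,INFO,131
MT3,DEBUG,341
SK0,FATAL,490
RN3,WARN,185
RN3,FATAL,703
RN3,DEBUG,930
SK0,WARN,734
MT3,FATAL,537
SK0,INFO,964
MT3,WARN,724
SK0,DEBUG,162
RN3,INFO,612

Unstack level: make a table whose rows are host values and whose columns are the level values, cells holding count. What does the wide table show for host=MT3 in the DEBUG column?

341

Wide layout: rows indexed by host, columns are the 4 distinct level values (INFO, DEBUG, FATAL, WARN).
Cell (host=MT3, level=DEBUG) draws from the long row where host=MT3 and level=DEBUG, which has count=341.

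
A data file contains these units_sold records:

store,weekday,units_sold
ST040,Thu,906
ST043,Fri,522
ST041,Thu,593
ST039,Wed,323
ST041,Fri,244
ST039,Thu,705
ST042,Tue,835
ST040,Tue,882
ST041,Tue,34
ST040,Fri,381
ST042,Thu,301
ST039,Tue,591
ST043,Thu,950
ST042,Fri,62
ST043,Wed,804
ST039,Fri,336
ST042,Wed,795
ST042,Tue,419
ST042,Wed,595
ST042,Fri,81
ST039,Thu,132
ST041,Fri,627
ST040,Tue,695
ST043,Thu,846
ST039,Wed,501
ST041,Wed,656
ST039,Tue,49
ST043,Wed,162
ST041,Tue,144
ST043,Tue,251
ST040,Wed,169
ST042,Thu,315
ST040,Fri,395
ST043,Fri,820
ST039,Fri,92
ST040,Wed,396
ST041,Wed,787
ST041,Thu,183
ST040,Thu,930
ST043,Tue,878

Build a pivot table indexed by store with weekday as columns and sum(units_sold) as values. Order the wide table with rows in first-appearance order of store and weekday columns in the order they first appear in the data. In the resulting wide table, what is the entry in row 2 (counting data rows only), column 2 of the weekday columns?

1342

With rows in first-appearance order of store, row 2 is store=ST043. weekday columns in first-appearance order: Thu, Fri, Wed, Tue; column 2 is Fri.
Long rows with store=ST043, weekday=Fri: 522 + 820 = 1342.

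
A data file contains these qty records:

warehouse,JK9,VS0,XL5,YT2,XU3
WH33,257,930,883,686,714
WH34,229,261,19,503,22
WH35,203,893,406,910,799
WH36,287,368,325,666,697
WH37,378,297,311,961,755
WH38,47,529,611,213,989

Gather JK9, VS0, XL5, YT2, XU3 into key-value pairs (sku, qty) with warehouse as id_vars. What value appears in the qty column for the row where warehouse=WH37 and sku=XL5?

Unpivoting turns each (warehouse, wide-column) pair into one long row.
The wide cell at row WH37, column XL5 holds 311, so the long row (WH37, XL5) has qty=311.

311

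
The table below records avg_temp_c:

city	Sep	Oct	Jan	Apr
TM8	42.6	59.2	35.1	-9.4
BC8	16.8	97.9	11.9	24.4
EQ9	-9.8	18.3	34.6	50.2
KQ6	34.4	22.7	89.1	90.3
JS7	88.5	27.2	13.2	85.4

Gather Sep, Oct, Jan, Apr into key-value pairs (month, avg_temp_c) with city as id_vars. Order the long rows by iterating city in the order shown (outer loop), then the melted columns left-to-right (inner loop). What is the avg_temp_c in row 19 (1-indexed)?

20 rows total (5 × 4). Row 19: index ⌊(19-1)/4⌋ = 4 into city → JS7; (19-1) mod 4 = 2 into the melted columns → Jan.
So row 19 is (JS7, Jan, 13.2); avg_temp_c = 13.2.

13.2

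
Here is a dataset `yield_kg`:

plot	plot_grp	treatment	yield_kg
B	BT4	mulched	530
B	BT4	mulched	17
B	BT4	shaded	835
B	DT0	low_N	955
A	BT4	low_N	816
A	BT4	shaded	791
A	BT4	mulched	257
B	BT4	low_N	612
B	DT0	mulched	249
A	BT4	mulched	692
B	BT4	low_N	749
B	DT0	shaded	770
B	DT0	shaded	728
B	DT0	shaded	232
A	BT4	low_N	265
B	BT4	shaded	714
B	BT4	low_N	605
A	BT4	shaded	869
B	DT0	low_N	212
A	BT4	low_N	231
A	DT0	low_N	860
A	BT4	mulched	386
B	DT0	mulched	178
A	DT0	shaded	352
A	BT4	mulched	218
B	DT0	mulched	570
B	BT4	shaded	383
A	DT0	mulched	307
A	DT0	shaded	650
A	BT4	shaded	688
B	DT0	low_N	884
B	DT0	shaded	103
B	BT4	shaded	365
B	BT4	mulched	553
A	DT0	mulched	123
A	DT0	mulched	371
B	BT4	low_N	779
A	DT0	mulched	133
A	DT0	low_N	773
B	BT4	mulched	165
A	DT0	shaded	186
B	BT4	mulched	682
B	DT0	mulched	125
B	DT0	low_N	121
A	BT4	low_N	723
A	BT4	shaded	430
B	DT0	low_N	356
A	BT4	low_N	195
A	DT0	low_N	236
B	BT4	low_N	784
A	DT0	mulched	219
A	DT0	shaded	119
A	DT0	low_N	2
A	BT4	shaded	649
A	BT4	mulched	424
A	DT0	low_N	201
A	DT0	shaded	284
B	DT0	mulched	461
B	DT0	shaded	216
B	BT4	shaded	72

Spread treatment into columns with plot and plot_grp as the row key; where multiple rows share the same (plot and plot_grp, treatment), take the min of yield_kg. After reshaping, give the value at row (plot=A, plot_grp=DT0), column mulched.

123

Rows with plot=A, plot_grp=DT0 and treatment=mulched: yield_kg values are 307, 123, 371, 133, 219.
min(307, 123, 371, 133, 219) = 123.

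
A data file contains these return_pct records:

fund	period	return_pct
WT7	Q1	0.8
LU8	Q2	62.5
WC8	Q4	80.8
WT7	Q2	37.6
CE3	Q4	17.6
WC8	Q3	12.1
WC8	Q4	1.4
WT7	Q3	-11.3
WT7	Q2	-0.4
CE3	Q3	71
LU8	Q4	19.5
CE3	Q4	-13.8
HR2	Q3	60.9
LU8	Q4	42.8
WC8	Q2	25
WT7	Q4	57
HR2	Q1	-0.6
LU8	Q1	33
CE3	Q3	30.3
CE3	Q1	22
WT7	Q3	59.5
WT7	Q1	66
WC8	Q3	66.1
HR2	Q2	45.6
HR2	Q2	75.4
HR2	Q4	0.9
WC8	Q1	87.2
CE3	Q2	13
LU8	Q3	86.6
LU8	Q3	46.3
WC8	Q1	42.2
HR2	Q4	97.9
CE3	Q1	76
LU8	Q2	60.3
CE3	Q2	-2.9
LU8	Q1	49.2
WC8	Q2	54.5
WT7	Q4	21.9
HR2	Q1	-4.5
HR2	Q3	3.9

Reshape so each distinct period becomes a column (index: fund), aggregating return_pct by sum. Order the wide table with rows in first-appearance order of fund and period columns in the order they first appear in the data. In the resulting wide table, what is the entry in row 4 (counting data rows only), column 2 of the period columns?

With rows in first-appearance order of fund, row 4 is fund=CE3. period columns in first-appearance order: Q1, Q2, Q4, Q3; column 2 is Q2.
Long rows with fund=CE3, period=Q2: 13 + -2.9 = 10.1.

10.1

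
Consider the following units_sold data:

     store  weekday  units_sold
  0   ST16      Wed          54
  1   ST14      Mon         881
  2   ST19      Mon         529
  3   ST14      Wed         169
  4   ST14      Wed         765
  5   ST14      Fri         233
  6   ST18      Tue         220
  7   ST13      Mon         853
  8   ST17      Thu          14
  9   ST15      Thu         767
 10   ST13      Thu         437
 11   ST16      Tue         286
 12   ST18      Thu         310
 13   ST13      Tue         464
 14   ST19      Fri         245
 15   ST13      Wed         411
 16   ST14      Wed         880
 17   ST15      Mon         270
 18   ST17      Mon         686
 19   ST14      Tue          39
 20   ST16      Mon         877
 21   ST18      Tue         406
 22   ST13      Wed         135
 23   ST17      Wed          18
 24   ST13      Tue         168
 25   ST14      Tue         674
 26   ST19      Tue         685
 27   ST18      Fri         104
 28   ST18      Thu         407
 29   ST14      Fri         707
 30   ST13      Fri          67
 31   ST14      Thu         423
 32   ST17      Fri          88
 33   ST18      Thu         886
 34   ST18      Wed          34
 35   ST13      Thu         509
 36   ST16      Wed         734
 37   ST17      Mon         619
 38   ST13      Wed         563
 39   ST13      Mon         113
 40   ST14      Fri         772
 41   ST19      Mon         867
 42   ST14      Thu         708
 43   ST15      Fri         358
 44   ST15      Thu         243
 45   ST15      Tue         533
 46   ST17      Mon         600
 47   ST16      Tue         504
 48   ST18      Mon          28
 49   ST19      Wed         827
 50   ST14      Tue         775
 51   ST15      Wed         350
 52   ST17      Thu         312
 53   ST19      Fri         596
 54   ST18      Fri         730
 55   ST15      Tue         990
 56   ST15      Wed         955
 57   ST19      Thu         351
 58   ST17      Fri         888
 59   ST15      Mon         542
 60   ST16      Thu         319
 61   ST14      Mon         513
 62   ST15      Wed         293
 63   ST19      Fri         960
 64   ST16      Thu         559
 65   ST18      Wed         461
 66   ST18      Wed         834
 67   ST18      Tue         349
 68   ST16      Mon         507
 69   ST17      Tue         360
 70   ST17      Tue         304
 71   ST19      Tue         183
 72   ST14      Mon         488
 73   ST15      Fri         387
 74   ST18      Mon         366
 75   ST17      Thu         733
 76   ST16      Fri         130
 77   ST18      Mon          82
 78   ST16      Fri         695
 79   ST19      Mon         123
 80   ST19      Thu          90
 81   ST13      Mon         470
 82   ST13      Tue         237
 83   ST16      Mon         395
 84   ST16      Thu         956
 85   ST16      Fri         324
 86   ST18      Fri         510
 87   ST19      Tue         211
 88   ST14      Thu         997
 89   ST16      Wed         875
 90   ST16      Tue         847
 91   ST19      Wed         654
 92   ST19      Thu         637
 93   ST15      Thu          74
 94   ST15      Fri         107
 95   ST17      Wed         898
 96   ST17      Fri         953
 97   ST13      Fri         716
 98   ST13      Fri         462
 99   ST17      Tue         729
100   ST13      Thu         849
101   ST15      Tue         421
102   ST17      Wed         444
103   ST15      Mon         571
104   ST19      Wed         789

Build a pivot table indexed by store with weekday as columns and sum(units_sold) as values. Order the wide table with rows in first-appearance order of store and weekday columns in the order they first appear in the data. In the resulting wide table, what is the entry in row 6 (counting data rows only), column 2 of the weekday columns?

With rows in first-appearance order of store, row 6 is store=ST17. weekday columns in first-appearance order: Wed, Mon, Fri, Tue, Thu; column 2 is Mon.
Long rows with store=ST17, weekday=Mon: 686 + 619 + 600 = 1905.

1905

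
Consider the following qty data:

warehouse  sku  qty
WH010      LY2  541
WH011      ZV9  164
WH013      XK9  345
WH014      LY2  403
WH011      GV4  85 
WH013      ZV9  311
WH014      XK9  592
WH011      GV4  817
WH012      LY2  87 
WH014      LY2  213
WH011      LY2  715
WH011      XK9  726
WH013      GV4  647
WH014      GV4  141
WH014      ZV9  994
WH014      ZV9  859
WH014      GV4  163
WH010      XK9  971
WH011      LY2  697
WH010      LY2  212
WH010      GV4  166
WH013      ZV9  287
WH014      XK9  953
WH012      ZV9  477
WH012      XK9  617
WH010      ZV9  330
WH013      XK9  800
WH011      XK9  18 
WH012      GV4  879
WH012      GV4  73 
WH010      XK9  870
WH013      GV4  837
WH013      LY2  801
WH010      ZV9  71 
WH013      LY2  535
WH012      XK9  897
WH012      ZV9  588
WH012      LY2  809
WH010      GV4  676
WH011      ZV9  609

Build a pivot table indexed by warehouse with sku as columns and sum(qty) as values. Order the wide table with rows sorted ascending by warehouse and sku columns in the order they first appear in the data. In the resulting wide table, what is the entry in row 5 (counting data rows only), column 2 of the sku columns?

With rows sorted ascending by warehouse, row 5 is warehouse=WH014. sku columns in first-appearance order: LY2, ZV9, XK9, GV4; column 2 is ZV9.
Long rows with warehouse=WH014, sku=ZV9: 994 + 859 = 1853.

1853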